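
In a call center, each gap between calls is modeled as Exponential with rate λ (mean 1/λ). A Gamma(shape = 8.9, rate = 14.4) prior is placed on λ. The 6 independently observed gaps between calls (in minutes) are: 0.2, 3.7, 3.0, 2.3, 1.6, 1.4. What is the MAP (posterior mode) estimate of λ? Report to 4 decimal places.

0.5226

With a Gamma(shape α, rate β) prior on the exponential rate λ, the posterior after n observations with total T = Σxᵢ is Gamma(α+n, β+T).
Sum of observations T = 12.2 minutes; n = 6.
Posterior: Gamma(8.9+6, 14.4+12.2) = Gamma(14.9, 26.6).
Mode = (α−1)/β = 0.5226.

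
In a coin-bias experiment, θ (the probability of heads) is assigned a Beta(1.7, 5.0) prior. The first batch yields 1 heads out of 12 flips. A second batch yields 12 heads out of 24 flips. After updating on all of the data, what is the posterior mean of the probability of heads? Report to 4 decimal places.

The Beta prior is conjugate to a Binomial/Bernoulli likelihood; the update adds successes to α and failures to β.
After batch 1: Beta(1.7+1, 5.0+11) = Beta(2.7, 16.0).
After batch 2: Beta(2.7+12, 16.0+12) = Beta(14.7, 28.0).
Posterior mean = α/(α+β) = 14.7/42.7 = 0.3443.

0.3443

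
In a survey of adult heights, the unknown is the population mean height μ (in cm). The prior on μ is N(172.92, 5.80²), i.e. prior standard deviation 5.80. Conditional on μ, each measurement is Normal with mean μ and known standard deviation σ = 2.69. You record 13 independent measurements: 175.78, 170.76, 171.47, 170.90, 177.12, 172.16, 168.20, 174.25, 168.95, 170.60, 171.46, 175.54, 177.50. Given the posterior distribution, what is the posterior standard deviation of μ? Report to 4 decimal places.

For Normal data with known variance σ², a Normal(μ₀, σ₀²) prior on μ is conjugate. Posterior precision = 1/σ₀² + n/σ²; posterior mean is the precision-weighted average of μ₀ and x̄.
σ₀² = 5.80² = 33.64, σ² = 2.69² = 7.2361; σ² + n·σ₀² = 7.2361 + 13·33.64 = 444.5561.
Posterior precision = 1/σ₀² + n/σ² = 1/33.64 + 13/7.2361 = (σ² + n·σ₀²)/(σ₀²σ²) = 444.5561/(33.64·7.2361); posterior variance σₙ² = σ₀²σ²/(σ² + n·σ₀²) = 33.64·7.2361/444.5561 = 0.547563.
Posterior SD = √σₙ² = √(33.64·7.2361/444.5561) = 0.7400.

0.7400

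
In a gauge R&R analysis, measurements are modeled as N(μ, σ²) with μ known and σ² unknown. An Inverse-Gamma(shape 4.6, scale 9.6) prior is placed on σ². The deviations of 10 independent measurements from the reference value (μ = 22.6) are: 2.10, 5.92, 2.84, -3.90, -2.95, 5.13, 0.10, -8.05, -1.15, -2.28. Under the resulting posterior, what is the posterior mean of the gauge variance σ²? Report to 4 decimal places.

10.9468

With known mean μ and an Inverse-Gamma(α, β) prior on σ², the Normal likelihood is conjugate: posterior is Inv-Gamma(α + n/2, β + Σ(xᵢ−μ)²/2).
Σ(xᵢ−μ)² = (2.10)² + (5.92)² + (2.84)² + (-3.90)² + (-2.95)² + (5.13)² + (0.10)² + (-8.05)² + (-1.15)² + (-2.28)² = 169.0848.
Posterior: Inv-Gamma(4.6 + 10/2, 9.6 + 169.0848/2) = Inv-Gamma(9.60, 94.14240).
E[σ²|data] = β/(α−1) = 94.14240/8.60 = 10.9468.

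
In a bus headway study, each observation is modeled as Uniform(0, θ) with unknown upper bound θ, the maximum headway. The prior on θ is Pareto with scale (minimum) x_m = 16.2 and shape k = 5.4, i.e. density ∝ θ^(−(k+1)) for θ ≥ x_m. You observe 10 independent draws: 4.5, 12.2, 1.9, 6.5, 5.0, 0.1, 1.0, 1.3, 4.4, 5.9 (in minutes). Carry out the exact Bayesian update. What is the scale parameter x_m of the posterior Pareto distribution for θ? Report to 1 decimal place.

A Pareto(scale x_m, shape k) prior on the upper bound θ of Uniform(0, θ) is conjugate: posterior is Pareto(max(x_m, max xᵢ), k + n).
Sample maximum = 12.2; prior scale x_m = 16.2 → posterior scale = max = 16.2.
Posterior shape = 5.4 + 10 = 15.4.
Posterior scale x_m = 16.2.

16.2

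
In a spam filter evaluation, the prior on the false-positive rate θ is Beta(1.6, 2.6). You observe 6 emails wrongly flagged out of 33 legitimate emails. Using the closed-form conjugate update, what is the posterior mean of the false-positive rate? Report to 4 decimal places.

The Beta prior is conjugate to a Binomial/Bernoulli likelihood; the update adds successes to α and failures to β.
Posterior: Beta(α+k, β+n−k) = Beta(1.6+6, 2.6+27) = Beta(7.6, 29.6).
Posterior mean = α/(α+β) = 7.6/37.2 = 0.2043.

0.2043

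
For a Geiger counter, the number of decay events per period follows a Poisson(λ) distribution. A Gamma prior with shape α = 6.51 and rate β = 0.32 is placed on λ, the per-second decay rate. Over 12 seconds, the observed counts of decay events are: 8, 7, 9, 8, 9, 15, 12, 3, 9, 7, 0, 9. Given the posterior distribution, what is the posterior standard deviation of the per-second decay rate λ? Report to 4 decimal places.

With a Gamma(shape α, rate β) prior, the Poisson likelihood is conjugate: the posterior is Gamma(α + ΣXᵢ, β + n).
Sum of counts S = 96 over n = 12 seconds.
Posterior: Gamma(α+S, β+n) = Gamma(6.51+96, 0.32+12) = Gamma(102.51, 12.32).
SD = √α/β = √102.51/12.32 = 0.8218.

0.8218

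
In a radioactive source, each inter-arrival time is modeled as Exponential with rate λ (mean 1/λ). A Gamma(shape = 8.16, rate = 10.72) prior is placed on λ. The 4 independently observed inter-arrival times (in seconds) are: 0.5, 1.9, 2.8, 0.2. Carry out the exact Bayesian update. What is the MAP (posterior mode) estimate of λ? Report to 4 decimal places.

With a Gamma(shape α, rate β) prior on the exponential rate λ, the posterior after n observations with total T = Σxᵢ is Gamma(α+n, β+T).
Sum of observations T = 5.4 seconds; n = 4.
Posterior: Gamma(8.16+4, 10.72+5.4) = Gamma(12.16, 16.12).
Mode = (α−1)/β = 0.6923.

0.6923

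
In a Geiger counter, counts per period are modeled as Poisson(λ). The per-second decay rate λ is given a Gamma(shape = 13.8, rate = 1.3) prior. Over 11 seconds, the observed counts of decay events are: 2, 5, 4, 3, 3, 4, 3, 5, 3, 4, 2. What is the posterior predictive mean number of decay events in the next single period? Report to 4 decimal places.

With a Gamma(shape α, rate β) prior, the Poisson likelihood is conjugate: the posterior is Gamma(α + ΣXᵢ, β + n).
Sum of counts S = 38 over n = 11 seconds.
Posterior: Gamma(α+S, β+n) = Gamma(13.8+38, 1.3+11) = Gamma(51.8, 12.3).
The predictive distribution for one future period is NegBinom with mean α/β = 4.2114.

4.2114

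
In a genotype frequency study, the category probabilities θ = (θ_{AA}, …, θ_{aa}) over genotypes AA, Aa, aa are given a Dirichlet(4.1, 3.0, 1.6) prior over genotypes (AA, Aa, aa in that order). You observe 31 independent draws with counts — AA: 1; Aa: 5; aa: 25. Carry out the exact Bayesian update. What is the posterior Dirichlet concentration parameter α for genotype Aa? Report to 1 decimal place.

The Dirichlet prior is conjugate to the Multinomial likelihood: each posterior αⱼ = prior αⱼ + observed count nⱼ.
Posterior concentration: (5.1, 8.0, 26.6), total = 39.7.
α_{Aa} = 3.0 + 5 = 8.0.

8.0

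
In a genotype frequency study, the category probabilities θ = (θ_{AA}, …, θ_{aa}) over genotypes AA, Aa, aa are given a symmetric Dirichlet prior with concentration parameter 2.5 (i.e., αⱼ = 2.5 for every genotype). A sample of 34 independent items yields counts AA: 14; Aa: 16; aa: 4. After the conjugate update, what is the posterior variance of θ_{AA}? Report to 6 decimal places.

0.005636

The Dirichlet prior is conjugate to the Multinomial likelihood: each posterior αⱼ = prior αⱼ + observed count nⱼ.
Posterior concentration: (16.5, 18.5, 6.5), total = 41.5.
Var[θ_j] = α_j(Σα−α_j)/((Σα)²(Σα+1)) = 16.5·25.0/(41.5²·42.5) = 0.005636.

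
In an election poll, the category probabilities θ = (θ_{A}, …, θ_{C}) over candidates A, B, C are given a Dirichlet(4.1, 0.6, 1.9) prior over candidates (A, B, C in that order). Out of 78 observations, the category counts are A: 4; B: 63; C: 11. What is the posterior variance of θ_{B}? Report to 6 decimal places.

0.002180

The Dirichlet prior is conjugate to the Multinomial likelihood: each posterior αⱼ = prior αⱼ + observed count nⱼ.
Posterior concentration: (8.1, 63.6, 12.9), total = 84.6.
Var[θ_j] = α_j(Σα−α_j)/((Σα)²(Σα+1)) = 63.6·21.0/(84.6²·85.6) = 0.002180.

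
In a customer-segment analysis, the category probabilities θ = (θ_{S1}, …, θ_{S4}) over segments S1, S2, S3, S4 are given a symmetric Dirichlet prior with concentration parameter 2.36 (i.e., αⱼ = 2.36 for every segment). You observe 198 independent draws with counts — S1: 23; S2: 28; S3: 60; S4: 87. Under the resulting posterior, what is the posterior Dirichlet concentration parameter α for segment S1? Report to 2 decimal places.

25.36

The Dirichlet prior is conjugate to the Multinomial likelihood: each posterior αⱼ = prior αⱼ + observed count nⱼ.
Posterior concentration: (25.36, 30.36, 62.36, 89.36), total = 207.44.
α_{S1} = 2.36 + 23 = 25.36.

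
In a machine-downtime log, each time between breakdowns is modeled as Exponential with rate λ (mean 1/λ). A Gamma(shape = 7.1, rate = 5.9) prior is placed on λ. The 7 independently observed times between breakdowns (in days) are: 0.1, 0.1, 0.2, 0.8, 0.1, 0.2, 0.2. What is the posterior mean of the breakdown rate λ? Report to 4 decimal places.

1.8553

With a Gamma(shape α, rate β) prior on the exponential rate λ, the posterior after n observations with total T = Σxᵢ is Gamma(α+n, β+T).
Sum of observations T = 1.7 days; n = 7.
Posterior: Gamma(7.1+7, 5.9+1.7) = Gamma(14.1, 7.6).
Posterior mean of λ = α/β = 14.1/7.6 = 1.8553.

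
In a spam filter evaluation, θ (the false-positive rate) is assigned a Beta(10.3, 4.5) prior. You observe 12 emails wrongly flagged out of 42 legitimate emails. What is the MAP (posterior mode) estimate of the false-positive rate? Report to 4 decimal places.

0.3887

The Beta prior is conjugate to a Binomial/Bernoulli likelihood; the update adds successes to α and failures to β.
Posterior: Beta(α+k, β+n−k) = Beta(10.3+12, 4.5+30) = Beta(22.3, 34.5).
Mode of Beta(a,b) for a,b>1 is (a−1)/(a+b−2) = 21.3/54.8 = 0.3887.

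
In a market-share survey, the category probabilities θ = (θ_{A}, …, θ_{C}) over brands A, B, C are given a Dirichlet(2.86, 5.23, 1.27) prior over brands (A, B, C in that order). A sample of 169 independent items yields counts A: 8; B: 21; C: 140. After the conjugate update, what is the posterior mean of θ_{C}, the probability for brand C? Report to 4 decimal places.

0.7920

The Dirichlet prior is conjugate to the Multinomial likelihood: each posterior αⱼ = prior αⱼ + observed count nⱼ.
Posterior concentration: (10.86, 26.23, 141.27), total = 178.36.
E[θ_{C}|data] = α_{C}/Σα = 141.27/178.36 = 0.7920.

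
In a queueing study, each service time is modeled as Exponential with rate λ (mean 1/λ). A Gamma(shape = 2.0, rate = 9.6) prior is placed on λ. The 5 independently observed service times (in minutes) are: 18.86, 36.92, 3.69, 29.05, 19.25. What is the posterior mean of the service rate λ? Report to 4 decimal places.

With a Gamma(shape α, rate β) prior on the exponential rate λ, the posterior after n observations with total T = Σxᵢ is Gamma(α+n, β+T).
Sum of observations T = 107.77 minutes; n = 5.
Posterior: Gamma(2.0+5, 9.6+107.77) = Gamma(7.0, 117.37).
Posterior mean of λ = α/β = 7.0/117.37 = 0.0596.

0.0596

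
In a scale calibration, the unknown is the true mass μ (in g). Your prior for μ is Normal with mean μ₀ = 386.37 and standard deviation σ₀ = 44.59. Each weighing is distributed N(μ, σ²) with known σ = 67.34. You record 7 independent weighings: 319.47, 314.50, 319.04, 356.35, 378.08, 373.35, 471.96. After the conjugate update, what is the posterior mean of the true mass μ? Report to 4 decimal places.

For Normal data with known variance σ², a Normal(μ₀, σ₀²) prior on μ is conjugate. Posterior precision = 1/σ₀² + n/σ²; posterior mean is the precision-weighted average of μ₀ and x̄.
Σxᵢ = 319.47 + 314.50 + 319.04 + 356.35 + 378.08 + 373.35 + 471.96 = 2532.75, so n·x̄ = 2532.75.
σ₀² = 44.59² = 1988.2681, σ² = 67.34² = 4534.6756; σ² + n·σ₀² = 4534.6756 + 7·1988.2681 = 18452.5523.
Posterior mean = (μ₀/σ₀² + n·x̄/σ²)/(1/σ₀² + n/σ²) = (σ²·μ₀ + σ₀²·n·x̄)/(σ² + n·σ₀²) = (4534.6756·386.37 + 1988.2681·2532.75)/18452.5523 = 6787848.641847/18452.5523 = 367.8542.

367.8542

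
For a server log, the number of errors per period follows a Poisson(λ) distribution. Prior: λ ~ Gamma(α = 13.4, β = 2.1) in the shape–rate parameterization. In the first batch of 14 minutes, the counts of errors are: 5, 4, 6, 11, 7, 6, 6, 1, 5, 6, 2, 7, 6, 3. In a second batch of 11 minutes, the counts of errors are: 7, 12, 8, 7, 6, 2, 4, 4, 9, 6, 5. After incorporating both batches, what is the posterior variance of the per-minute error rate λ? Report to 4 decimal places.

With a Gamma(shape α, rate β) prior, the Poisson likelihood is conjugate: the posterior is Gamma(α + ΣXᵢ, β + n).
Batch 1: sum of counts S = 75 over n = 14 minutes.
After batch 1: Gamma(α+S, β+n) = Gamma(13.4+75, 2.1+14) = Gamma(88.4, 16.1).
Batch 2: sum of counts S = 70 over n = 11 minutes.
After batch 2: Gamma(α+S, β+n) = Gamma(88.4+70, 16.1+11) = Gamma(158.4, 27.1).
Var = α/β² = 158.4/27.1² = 0.2157.

0.2157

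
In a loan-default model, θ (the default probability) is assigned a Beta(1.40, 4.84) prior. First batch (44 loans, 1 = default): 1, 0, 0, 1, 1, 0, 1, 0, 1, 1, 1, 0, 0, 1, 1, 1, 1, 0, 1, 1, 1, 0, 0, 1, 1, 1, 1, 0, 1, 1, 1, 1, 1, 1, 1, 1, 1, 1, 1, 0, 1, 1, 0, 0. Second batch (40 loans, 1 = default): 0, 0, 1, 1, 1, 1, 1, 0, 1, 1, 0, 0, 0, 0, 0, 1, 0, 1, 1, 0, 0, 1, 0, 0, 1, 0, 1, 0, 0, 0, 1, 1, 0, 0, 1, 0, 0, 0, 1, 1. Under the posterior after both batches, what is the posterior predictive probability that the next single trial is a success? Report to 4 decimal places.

The Beta prior is conjugate to a Binomial/Bernoulli likelihood; the update adds successes to α and failures to β.
After batch 1: Beta(1.40+31, 4.84+13) = Beta(32.40, 17.84).
After batch 2: Beta(32.40+18, 17.84+22) = Beta(50.40, 39.84).
For a single future Bernoulli trial, P(success | data) = α/(α+β) = 0.5585.

0.5585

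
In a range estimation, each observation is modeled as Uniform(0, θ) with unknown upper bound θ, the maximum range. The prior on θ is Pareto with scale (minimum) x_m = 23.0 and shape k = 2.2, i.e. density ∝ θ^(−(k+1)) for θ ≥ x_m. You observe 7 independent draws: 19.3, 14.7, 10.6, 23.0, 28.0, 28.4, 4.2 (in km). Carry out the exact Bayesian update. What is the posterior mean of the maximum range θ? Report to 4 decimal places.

31.8634

A Pareto(scale x_m, shape k) prior on the upper bound θ of Uniform(0, θ) is conjugate: posterior is Pareto(max(x_m, max xᵢ), k + n).
Sample maximum = 28.4; prior scale x_m = 23.0 → posterior scale = max = 28.4.
Posterior shape = 2.2 + 7 = 9.2.
E[θ|data] = k·x_m/(k−1) = 9.2·28.4/8.2 = 31.8634.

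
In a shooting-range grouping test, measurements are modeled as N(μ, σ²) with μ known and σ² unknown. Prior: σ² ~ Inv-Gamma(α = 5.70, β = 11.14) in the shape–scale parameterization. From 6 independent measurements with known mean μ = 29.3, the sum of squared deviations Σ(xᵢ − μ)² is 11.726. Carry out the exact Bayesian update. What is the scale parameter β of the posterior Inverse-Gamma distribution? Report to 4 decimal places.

With known mean μ and an Inverse-Gamma(α, β) prior on σ², the Normal likelihood is conjugate: posterior is Inv-Gamma(α + n/2, β + Σ(xᵢ−μ)²/2).
Posterior: Inv-Gamma(5.70 + 6/2, 11.14 + 11.726/2) = Inv-Gamma(8.70, 17.0030).
Posterior β = 17.0030.

17.0030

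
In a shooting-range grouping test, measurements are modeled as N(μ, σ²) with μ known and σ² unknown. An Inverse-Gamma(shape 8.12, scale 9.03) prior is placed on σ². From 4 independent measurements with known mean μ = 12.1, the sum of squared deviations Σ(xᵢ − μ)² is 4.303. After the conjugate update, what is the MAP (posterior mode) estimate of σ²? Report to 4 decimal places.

With known mean μ and an Inverse-Gamma(α, β) prior on σ², the Normal likelihood is conjugate: posterior is Inv-Gamma(α + n/2, β + Σ(xᵢ−μ)²/2).
Posterior: Inv-Gamma(8.12 + 4/2, 9.03 + 4.303/2) = Inv-Gamma(10.12, 11.1815).
Mode = β/(α+1) = 11.1815/11.12 = 1.0055.

1.0055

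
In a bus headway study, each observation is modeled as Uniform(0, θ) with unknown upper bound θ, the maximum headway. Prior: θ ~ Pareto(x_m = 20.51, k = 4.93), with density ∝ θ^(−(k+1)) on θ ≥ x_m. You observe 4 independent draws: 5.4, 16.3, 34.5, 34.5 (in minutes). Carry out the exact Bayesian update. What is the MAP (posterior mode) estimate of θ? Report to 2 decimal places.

A Pareto(scale x_m, shape k) prior on the upper bound θ of Uniform(0, θ) is conjugate: posterior is Pareto(max(x_m, max xᵢ), k + n).
Sample maximum = 34.5; prior scale x_m = 20.51 → posterior scale = max = 34.50.
Posterior shape = 4.93 + 4 = 8.93.
The Pareto density is decreasing on [x_m, ∞), so the mode is x_m = 34.50.

34.50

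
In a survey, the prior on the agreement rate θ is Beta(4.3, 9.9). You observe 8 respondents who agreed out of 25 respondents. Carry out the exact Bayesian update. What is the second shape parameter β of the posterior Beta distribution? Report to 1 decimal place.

26.9

The Beta prior is conjugate to a Binomial/Bernoulli likelihood; the update adds successes to α and failures to β.
Posterior: Beta(α+k, β+n−k) = Beta(4.3+8, 9.9+17) = Beta(12.3, 26.9).
Posterior β = 26.9.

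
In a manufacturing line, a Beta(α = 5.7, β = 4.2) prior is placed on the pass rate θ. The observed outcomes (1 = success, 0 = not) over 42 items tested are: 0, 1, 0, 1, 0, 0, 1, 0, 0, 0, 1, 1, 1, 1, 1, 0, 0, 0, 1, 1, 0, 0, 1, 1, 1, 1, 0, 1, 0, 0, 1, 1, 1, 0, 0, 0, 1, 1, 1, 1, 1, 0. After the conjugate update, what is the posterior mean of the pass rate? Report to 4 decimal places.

The Beta prior is conjugate to a Binomial/Bernoulli likelihood; the update adds successes to α and failures to β.
Posterior: Beta(α+k, β+n−k) = Beta(5.7+23, 4.2+19) = Beta(28.7, 23.2).
Posterior mean = α/(α+β) = 28.7/51.9 = 0.5530.

0.5530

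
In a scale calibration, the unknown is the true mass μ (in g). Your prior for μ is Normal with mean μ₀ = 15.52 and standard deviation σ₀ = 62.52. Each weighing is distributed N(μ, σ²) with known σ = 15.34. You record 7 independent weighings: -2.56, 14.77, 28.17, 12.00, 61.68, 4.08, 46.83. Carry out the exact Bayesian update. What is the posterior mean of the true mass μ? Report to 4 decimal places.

23.4985

For Normal data with known variance σ², a Normal(μ₀, σ₀²) prior on μ is conjugate. Posterior precision = 1/σ₀² + n/σ²; posterior mean is the precision-weighted average of μ₀ and x̄.
Σxᵢ = (-2.56) + 14.77 + 28.17 + 12.00 + 61.68 + 4.08 + 46.83 = 164.97, so n·x̄ = 164.97.
σ₀² = 62.52² = 3908.7504, σ² = 15.34² = 235.3156; σ² + n·σ₀² = 235.3156 + 7·3908.7504 = 27596.5684.
Posterior mean = (μ₀/σ₀² + n·x̄/σ²)/(1/σ₀² + n/σ²) = (σ²·μ₀ + σ₀²·n·x̄)/(σ² + n·σ₀²) = (235.3156·15.52 + 3908.7504·164.97)/27596.5684 = 648478.6516/27596.5684 = 23.4985.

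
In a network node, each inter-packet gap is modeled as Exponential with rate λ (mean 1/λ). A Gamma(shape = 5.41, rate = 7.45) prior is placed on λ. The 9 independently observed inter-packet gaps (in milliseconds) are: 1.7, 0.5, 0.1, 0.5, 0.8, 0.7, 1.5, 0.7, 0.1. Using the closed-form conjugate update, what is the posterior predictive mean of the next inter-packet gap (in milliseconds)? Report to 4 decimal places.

With a Gamma(shape α, rate β) prior on the exponential rate λ, the posterior after n observations with total T = Σxᵢ is Gamma(α+n, β+T).
Sum of observations T = 6.6 milliseconds; n = 9.
Posterior: Gamma(5.41+9, 7.45+6.6) = Gamma(14.41, 14.05).
The predictive distribution for the next observation is Lomax; its mean is β/(α−1) = 14.05/13.41 = 1.0477.

1.0477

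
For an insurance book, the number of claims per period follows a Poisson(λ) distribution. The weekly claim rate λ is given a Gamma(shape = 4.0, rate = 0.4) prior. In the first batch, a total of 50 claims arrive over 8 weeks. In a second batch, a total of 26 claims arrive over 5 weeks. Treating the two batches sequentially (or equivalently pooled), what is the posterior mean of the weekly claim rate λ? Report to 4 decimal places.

With a Gamma(shape α, rate β) prior, the Poisson likelihood is conjugate: the posterior is Gamma(α + ΣXᵢ, β + n).
After batch 1: Gamma(α+S, β+n) = Gamma(4.0+50, 0.4+8) = Gamma(54.0, 8.4).
After batch 2: Gamma(α+S, β+n) = Gamma(54.0+26, 8.4+5) = Gamma(80.0, 13.4).
Posterior mean = α/β = 80.0/13.4 = 5.9701.

5.9701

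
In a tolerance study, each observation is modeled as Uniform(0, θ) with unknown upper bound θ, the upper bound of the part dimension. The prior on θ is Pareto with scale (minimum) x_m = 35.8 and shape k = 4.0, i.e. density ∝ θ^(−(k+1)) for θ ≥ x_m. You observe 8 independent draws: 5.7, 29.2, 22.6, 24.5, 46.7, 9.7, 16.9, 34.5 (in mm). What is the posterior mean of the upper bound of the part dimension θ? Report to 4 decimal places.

A Pareto(scale x_m, shape k) prior on the upper bound θ of Uniform(0, θ) is conjugate: posterior is Pareto(max(x_m, max xᵢ), k + n).
Sample maximum = 46.7; prior scale x_m = 35.8 → posterior scale = max = 46.7.
Posterior shape = 4.0 + 8 = 12.0.
E[θ|data] = k·x_m/(k−1) = 12.0·46.7/11.0 = 50.9455.

50.9455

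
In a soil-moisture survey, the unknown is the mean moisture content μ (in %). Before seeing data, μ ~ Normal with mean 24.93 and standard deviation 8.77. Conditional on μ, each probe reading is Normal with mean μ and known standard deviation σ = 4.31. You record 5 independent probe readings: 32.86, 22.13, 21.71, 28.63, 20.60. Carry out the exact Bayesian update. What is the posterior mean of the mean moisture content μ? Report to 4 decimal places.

25.1742

For Normal data with known variance σ², a Normal(μ₀, σ₀²) prior on μ is conjugate. Posterior precision = 1/σ₀² + n/σ²; posterior mean is the precision-weighted average of μ₀ and x̄.
Σxᵢ = 32.86 + 22.13 + 21.71 + 28.63 + 20.60 = 125.93, so n·x̄ = 125.93.
σ₀² = 8.77² = 76.9129, σ² = 4.31² = 18.5761; σ² + n·σ₀² = 18.5761 + 5·76.9129 = 403.1406.
Posterior mean = (μ₀/σ₀² + n·x̄/σ²)/(1/σ₀² + n/σ²) = (σ²·μ₀ + σ₀²·n·x̄)/(σ² + n·σ₀²) = (18.5761·24.93 + 76.9129·125.93)/403.1406 = 10148.74367/403.1406 = 25.1742.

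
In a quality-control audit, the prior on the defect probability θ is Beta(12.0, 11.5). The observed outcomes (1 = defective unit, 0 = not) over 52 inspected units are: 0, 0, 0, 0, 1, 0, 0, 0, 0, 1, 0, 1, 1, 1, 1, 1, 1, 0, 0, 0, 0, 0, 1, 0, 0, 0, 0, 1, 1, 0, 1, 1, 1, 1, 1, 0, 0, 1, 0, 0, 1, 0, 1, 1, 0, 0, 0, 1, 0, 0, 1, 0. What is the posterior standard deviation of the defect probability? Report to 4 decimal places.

0.0569

The Beta prior is conjugate to a Binomial/Bernoulli likelihood; the update adds successes to α and failures to β.
Posterior: Beta(α+k, β+n−k) = Beta(12.0+22, 11.5+30) = Beta(34.0, 41.5).
Var = αβ/((α+β)²(α+β+1)) = 34.0·41.5/(75.5²·76.5) = 0.00323573; SD = √0.00323573 = 0.0569.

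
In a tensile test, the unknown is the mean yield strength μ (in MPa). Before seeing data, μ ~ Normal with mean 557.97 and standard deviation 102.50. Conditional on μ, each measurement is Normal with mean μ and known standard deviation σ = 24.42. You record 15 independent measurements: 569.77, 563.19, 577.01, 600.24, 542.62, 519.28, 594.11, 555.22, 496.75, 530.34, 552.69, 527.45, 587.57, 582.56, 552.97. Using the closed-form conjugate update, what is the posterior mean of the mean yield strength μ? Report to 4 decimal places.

For Normal data with known variance σ², a Normal(μ₀, σ₀²) prior on μ is conjugate. Posterior precision = 1/σ₀² + n/σ²; posterior mean is the precision-weighted average of μ₀ and x̄.
Σxᵢ = 569.77 + 563.19 + 577.01 + 600.24 + 542.62 + 519.28 + 594.11 + 555.22 + 496.75 + 530.34 + 552.69 + 527.45 + 587.57 + 582.56 + 552.97 = 8351.77, so n·x̄ = 8351.77.
σ₀² = 102.50² = 10506.25, σ² = 24.42² = 596.3364; σ² + n·σ₀² = 596.3364 + 15·10506.25 = 158190.0864.
Posterior mean = (μ₀/σ₀² + n·x̄/σ²)/(1/σ₀² + n/σ²) = (σ²·μ₀ + σ₀²·n·x̄)/(σ² + n·σ₀²) = (596.3364·557.97 + 10506.25·8351.77)/158190.0864 = 88078521.383608/158190.0864 = 556.7891.

556.7891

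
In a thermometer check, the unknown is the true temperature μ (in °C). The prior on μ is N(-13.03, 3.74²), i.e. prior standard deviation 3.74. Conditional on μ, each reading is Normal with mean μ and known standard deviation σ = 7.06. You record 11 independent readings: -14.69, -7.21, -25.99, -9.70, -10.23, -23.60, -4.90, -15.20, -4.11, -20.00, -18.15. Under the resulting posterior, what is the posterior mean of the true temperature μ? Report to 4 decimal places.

-13.7476

For Normal data with known variance σ², a Normal(μ₀, σ₀²) prior on μ is conjugate. Posterior precision = 1/σ₀² + n/σ²; posterior mean is the precision-weighted average of μ₀ and x̄.
Σxᵢ = (-14.69) + (-7.21) + (-25.99) + (-9.70) + (-10.23) + (-23.60) + (-4.90) + (-15.20) + (-4.11) + (-20.00) + (-18.15) = -153.78, so n·x̄ = -153.78.
σ₀² = 3.74² = 13.9876, σ² = 7.06² = 49.8436; σ² + n·σ₀² = 49.8436 + 11·13.9876 = 203.7072.
Posterior mean = (μ₀/σ₀² + n·x̄/σ²)/(1/σ₀² + n/σ²) = (σ²·μ₀ + σ₀²·n·x̄)/(σ² + n·σ₀²) = (49.8436·(-13.03) + 13.9876·(-153.78))/203.7072 = -2800.475236/203.7072 = -13.7476.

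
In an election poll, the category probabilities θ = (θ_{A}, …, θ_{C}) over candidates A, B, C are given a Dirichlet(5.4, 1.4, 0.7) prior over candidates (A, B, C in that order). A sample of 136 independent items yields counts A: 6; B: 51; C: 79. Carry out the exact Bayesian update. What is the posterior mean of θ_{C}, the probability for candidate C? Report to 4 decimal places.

The Dirichlet prior is conjugate to the Multinomial likelihood: each posterior αⱼ = prior αⱼ + observed count nⱼ.
Posterior concentration: (11.4, 52.4, 79.7), total = 143.5.
E[θ_{C}|data] = α_{C}/Σα = 79.7/143.5 = 0.5554.

0.5554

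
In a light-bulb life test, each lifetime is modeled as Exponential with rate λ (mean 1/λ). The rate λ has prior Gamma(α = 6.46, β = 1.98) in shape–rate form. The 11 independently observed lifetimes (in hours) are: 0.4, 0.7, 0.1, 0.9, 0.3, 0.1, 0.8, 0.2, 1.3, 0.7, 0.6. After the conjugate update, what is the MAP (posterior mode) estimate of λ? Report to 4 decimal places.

2.0371

With a Gamma(shape α, rate β) prior on the exponential rate λ, the posterior after n observations with total T = Σxᵢ is Gamma(α+n, β+T).
Sum of observations T = 6.1 hours; n = 11.
Posterior: Gamma(6.46+11, 1.98+6.1) = Gamma(17.46, 8.08).
Mode = (α−1)/β = 2.0371.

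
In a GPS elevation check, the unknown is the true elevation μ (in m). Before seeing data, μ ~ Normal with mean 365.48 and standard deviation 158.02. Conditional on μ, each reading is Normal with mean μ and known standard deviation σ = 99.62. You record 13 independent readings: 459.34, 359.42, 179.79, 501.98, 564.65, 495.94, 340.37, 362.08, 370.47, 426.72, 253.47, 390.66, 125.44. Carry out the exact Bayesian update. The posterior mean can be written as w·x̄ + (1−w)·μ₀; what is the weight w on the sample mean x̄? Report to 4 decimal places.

0.9703

For Normal data with known variance σ², a Normal(μ₀, σ₀²) prior on μ is conjugate. Posterior precision = 1/σ₀² + n/σ²; posterior mean is the precision-weighted average of μ₀ and x̄.
σ₀² = 158.02² = 24970.3204, σ² = 99.62² = 9924.1444. Prior precision 1/σ₀² = 1/24970.3204; data precision n/σ² = 13/9924.1444.
w = (n/σ²)/(1/σ₀² + n/σ²) = n·σ₀²/(σ² + n·σ₀²) = 13·24970.3204/(9924.1444 + 13·24970.3204) = 324614.1652/334538.3096 = 0.9703.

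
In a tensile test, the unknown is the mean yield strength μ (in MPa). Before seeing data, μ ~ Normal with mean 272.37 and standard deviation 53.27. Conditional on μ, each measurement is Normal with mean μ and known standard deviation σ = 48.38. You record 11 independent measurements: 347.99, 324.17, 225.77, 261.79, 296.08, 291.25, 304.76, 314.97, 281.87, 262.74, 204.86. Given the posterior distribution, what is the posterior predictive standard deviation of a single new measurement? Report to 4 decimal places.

50.3842

For Normal data with known variance σ², a Normal(μ₀, σ₀²) prior on μ is conjugate. Posterior precision = 1/σ₀² + n/σ²; posterior mean is the precision-weighted average of μ₀ and x̄.
σ₀² = 53.27² = 2837.6929, σ² = 48.38² = 2340.6244; σ² + n·σ₀² = 2340.6244 + 11·2837.6929 = 33555.2463.
Posterior precision = 1/σ₀² + n/σ² = 1/2837.6929 + 11/2340.6244 = (σ² + n·σ₀²)/(σ₀²σ²) = 33555.2463/(2837.6929·2340.6244); posterior variance σₙ² = σ₀²σ²/(σ² + n·σ₀²) = 2837.6929·2340.6244/33555.2463 = 197.941424.
Predictive variance for one new observation = σₙ² + σ² = 2837.6929·2340.6244/33555.2463 + 2340.6244 = σ²·(σ₀² + 33555.2463)/33555.2463 = 2340.6244·36392.9392/33555.2463 = 2538.565824; SD = √(2340.6244·36392.9392/33555.2463) = 50.3842.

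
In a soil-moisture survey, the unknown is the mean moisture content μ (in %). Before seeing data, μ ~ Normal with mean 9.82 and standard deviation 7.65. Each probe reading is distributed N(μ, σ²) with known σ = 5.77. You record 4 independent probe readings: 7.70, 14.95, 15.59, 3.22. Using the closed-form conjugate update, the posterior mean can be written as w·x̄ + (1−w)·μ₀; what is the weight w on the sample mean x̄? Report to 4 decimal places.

0.8755

For Normal data with known variance σ², a Normal(μ₀, σ₀²) prior on μ is conjugate. Posterior precision = 1/σ₀² + n/σ²; posterior mean is the precision-weighted average of μ₀ and x̄.
σ₀² = 7.65² = 58.5225, σ² = 5.77² = 33.2929. Prior precision 1/σ₀² = 1/58.5225; data precision n/σ² = 4/33.2929.
w = (n/σ²)/(1/σ₀² + n/σ²) = n·σ₀²/(σ² + n·σ₀²) = 4·58.5225/(33.2929 + 4·58.5225) = 234.09/267.3829 = 0.8755.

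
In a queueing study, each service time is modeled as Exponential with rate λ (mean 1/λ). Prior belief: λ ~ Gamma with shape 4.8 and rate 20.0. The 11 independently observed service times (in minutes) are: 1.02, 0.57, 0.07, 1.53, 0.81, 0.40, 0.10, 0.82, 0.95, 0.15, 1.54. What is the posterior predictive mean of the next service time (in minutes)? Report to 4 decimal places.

1.8892

With a Gamma(shape α, rate β) prior on the exponential rate λ, the posterior after n observations with total T = Σxᵢ is Gamma(α+n, β+T).
Sum of observations T = 7.96 minutes; n = 11.
Posterior: Gamma(4.8+11, 20.0+7.96) = Gamma(15.8, 27.96).
The predictive distribution for the next observation is Lomax; its mean is β/(α−1) = 27.96/14.8 = 1.8892.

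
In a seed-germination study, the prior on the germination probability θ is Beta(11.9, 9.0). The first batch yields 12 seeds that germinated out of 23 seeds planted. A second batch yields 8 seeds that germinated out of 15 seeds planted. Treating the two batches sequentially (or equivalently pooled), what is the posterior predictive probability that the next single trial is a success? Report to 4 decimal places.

0.5416

The Beta prior is conjugate to a Binomial/Bernoulli likelihood; the update adds successes to α and failures to β.
After batch 1: Beta(11.9+12, 9.0+11) = Beta(23.9, 20.0).
After batch 2: Beta(23.9+8, 20.0+7) = Beta(31.9, 27.0).
For a single future Bernoulli trial, P(success | data) = α/(α+β) = 0.5416.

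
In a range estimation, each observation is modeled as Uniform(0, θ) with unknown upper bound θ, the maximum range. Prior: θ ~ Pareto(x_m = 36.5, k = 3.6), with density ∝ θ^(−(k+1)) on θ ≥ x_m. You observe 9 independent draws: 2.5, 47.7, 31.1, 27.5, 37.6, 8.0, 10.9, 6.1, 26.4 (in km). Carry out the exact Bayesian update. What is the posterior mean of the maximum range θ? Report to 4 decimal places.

A Pareto(scale x_m, shape k) prior on the upper bound θ of Uniform(0, θ) is conjugate: posterior is Pareto(max(x_m, max xᵢ), k + n).
Sample maximum = 47.7; prior scale x_m = 36.5 → posterior scale = max = 47.7.
Posterior shape = 3.6 + 9 = 12.6.
E[θ|data] = k·x_m/(k−1) = 12.6·47.7/11.6 = 51.8121.

51.8121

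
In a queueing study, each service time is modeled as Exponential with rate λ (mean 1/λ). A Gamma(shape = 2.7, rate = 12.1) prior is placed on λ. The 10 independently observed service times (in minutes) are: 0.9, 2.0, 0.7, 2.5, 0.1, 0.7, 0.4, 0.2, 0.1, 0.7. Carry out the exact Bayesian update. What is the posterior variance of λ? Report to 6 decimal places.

0.030517

With a Gamma(shape α, rate β) prior on the exponential rate λ, the posterior after n observations with total T = Σxᵢ is Gamma(α+n, β+T).
Sum of observations T = 8.3 minutes; n = 10.
Posterior: Gamma(2.7+10, 12.1+8.3) = Gamma(12.7, 20.4).
Var = α/β² = 0.030517.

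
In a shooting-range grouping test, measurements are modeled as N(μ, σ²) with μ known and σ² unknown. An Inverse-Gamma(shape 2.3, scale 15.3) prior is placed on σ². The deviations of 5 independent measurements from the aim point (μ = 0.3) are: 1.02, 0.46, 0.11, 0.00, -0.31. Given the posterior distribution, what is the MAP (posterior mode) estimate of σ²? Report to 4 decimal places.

With known mean μ and an Inverse-Gamma(α, β) prior on σ², the Normal likelihood is conjugate: posterior is Inv-Gamma(α + n/2, β + Σ(xᵢ−μ)²/2).
Σ(xᵢ−μ)² = (1.02)² + (0.46)² + (0.11)² + (0.00)² + (-0.31)² = 1.3602.
Posterior: Inv-Gamma(2.3 + 5/2, 15.3 + 1.3602/2) = Inv-Gamma(4.80, 15.98010).
Mode = β/(α+1) = 15.98010/5.80 = 2.7552.

2.7552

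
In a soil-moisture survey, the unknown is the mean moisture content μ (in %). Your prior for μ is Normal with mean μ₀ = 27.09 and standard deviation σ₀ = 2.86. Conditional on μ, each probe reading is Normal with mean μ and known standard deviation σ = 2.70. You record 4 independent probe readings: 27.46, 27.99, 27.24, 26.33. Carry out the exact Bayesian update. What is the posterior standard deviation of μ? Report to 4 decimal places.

For Normal data with known variance σ², a Normal(μ₀, σ₀²) prior on μ is conjugate. Posterior precision = 1/σ₀² + n/σ²; posterior mean is the precision-weighted average of μ₀ and x̄.
σ₀² = 2.86² = 8.1796, σ² = 2.70² = 7.29; σ² + n·σ₀² = 7.29 + 4·8.1796 = 40.0084.
Posterior precision = 1/σ₀² + n/σ² = 1/8.1796 + 4/7.29 = (σ² + n·σ₀²)/(σ₀²σ²) = 40.0084/(8.1796·7.29); posterior variance σₙ² = σ₀²σ²/(σ² + n·σ₀²) = 8.1796·7.29/40.0084 = 1.490419.
Posterior SD = √σₙ² = √(8.1796·7.29/40.0084) = 1.2208.

1.2208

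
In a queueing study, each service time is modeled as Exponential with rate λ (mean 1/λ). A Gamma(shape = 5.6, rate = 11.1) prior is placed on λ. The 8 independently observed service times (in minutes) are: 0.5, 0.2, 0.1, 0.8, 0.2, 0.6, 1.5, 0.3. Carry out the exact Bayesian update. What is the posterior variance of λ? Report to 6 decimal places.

0.058097

With a Gamma(shape α, rate β) prior on the exponential rate λ, the posterior after n observations with total T = Σxᵢ is Gamma(α+n, β+T).
Sum of observations T = 4.2 minutes; n = 8.
Posterior: Gamma(5.6+8, 11.1+4.2) = Gamma(13.6, 15.3).
Var = α/β² = 0.058097.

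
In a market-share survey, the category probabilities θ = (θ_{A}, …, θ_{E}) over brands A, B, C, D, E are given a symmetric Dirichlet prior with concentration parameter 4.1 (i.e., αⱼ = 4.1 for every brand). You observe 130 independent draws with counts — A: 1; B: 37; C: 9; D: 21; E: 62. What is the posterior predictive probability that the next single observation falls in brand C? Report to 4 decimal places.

0.0870

The Dirichlet prior is conjugate to the Multinomial likelihood: each posterior αⱼ = prior αⱼ + observed count nⱼ.
Posterior concentration: (5.1, 41.1, 13.1, 25.1, 66.1), total = 150.5.
P(next = C | data) = α_{C}/Σα = 0.0870.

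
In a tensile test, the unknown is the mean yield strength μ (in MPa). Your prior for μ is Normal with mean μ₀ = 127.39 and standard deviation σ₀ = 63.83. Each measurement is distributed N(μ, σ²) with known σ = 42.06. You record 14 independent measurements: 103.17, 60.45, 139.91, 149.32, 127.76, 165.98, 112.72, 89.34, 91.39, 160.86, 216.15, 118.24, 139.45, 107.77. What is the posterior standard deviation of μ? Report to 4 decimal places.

For Normal data with known variance σ², a Normal(μ₀, σ₀²) prior on μ is conjugate. Posterior precision = 1/σ₀² + n/σ²; posterior mean is the precision-weighted average of μ₀ and x̄.
σ₀² = 63.83² = 4074.2689, σ² = 42.06² = 1769.0436; σ² + n·σ₀² = 1769.0436 + 14·4074.2689 = 58808.8082.
Posterior precision = 1/σ₀² + n/σ² = 1/4074.2689 + 14/1769.0436 = (σ² + n·σ₀²)/(σ₀²σ²) = 58808.8082/(4074.2689·1769.0436); posterior variance σₙ² = σ₀²σ²/(σ² + n·σ₀²) = 4074.2689·1769.0436/58808.8082 = 122.559180.
Posterior SD = √σₙ² = √(4074.2689·1769.0436/58808.8082) = 11.0706.

11.0706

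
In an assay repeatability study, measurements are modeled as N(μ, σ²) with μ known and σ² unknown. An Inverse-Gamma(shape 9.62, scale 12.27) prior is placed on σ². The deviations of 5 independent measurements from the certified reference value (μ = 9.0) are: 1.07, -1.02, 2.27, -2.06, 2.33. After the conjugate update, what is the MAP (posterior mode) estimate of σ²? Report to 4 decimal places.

With known mean μ and an Inverse-Gamma(α, β) prior on σ², the Normal likelihood is conjugate: posterior is Inv-Gamma(α + n/2, β + Σ(xᵢ−μ)²/2).
Σ(xᵢ−μ)² = (1.07)² + (-1.02)² + (2.27)² + (-2.06)² + (2.33)² = 17.0107.
Posterior: Inv-Gamma(9.62 + 5/2, 12.27 + 17.0107/2) = Inv-Gamma(12.12, 20.77535).
Mode = β/(α+1) = 20.77535/13.12 = 1.5835.

1.5835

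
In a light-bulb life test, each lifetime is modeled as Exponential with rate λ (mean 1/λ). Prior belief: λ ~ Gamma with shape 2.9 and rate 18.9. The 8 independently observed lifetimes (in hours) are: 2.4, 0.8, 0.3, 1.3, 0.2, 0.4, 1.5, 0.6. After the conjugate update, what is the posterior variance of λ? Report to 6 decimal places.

With a Gamma(shape α, rate β) prior on the exponential rate λ, the posterior after n observations with total T = Σxᵢ is Gamma(α+n, β+T).
Sum of observations T = 7.5 hours; n = 8.
Posterior: Gamma(2.9+8, 18.9+7.5) = Gamma(10.9, 26.4).
Var = α/β² = 0.015639.

0.015639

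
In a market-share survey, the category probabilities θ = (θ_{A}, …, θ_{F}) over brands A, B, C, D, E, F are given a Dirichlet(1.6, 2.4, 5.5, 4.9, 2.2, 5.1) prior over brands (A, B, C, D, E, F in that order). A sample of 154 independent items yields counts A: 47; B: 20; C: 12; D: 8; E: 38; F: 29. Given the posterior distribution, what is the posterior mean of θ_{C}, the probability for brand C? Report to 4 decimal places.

The Dirichlet prior is conjugate to the Multinomial likelihood: each posterior αⱼ = prior αⱼ + observed count nⱼ.
Posterior concentration: (48.6, 22.4, 17.5, 12.9, 40.2, 34.1), total = 175.7.
E[θ_{C}|data] = α_{C}/Σα = 17.5/175.7 = 0.0996.

0.0996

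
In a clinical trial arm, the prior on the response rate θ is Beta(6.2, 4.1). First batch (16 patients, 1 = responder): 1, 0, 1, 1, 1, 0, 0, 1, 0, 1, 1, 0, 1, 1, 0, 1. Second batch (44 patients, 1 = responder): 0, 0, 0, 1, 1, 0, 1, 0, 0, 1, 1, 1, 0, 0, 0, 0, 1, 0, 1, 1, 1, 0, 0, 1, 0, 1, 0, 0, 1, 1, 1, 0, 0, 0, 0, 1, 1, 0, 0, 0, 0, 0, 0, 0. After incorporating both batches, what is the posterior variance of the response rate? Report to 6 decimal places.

The Beta prior is conjugate to a Binomial/Bernoulli likelihood; the update adds successes to α and failures to β.
After batch 1: Beta(6.2+10, 4.1+6) = Beta(16.2, 10.1).
After batch 2: Beta(16.2+17, 10.1+27) = Beta(33.2, 37.1).
Var = αβ/((α+β)²(α+β+1)) = 33.2·37.1/(70.3²·71.3) = 0.003496.

0.003496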